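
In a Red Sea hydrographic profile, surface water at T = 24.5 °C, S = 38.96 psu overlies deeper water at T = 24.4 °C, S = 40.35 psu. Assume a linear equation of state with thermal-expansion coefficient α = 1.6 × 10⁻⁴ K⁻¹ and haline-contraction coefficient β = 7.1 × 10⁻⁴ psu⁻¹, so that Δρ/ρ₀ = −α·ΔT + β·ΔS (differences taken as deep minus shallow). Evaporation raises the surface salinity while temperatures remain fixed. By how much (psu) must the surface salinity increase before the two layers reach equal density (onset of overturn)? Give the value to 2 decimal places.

Neutral buoyancy requires −α(T_deep − T_surf) + β(S_deep − S_surf′) = 0.
S_surf′ = S_deep − (α/β)·ΔT = 40.35 − (1.6 × 10⁻⁴/7.1 × 10⁻⁴)·(-0.1) = 40.3725 psu.
Increase required: 40.3725 − 38.96 = 1.4125 psu.

1.41 psu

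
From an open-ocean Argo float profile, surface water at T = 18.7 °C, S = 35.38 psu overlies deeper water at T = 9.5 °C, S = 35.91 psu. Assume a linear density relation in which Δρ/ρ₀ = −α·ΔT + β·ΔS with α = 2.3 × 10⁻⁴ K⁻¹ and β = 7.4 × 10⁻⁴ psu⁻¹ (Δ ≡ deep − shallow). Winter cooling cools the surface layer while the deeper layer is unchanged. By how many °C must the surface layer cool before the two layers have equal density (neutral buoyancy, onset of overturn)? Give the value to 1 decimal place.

Neutral buoyancy requires Δρ = 0, i.e. −α(T_deep − T_surf′) + β(S_deep − S_surf) = 0.
T_surf′ = T_deep − (β/α)·ΔS = 9.5 − (7.4 × 10⁻⁴/2.3 × 10⁻⁴)·(+0.53) = 7.795 °C.
Cooling required: 18.7 − (7.795) = 10.905 °C.

10.9 °C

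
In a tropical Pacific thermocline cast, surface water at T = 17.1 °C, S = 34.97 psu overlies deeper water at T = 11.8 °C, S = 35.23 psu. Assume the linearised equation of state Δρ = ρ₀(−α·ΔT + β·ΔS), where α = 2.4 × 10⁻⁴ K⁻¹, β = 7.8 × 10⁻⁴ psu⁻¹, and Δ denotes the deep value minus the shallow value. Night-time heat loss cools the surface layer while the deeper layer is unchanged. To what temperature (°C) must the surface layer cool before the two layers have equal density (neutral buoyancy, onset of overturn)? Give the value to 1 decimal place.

11.0 °C

Neutral buoyancy requires Δρ = 0, i.e. −α(T_deep − T_surf′) + β(S_deep − S_surf) = 0.
T_surf′ = T_deep − (β/α)·ΔS = 11.8 − (7.8 × 10⁻⁴/2.4 × 10⁻⁴)·(+0.26) = 10.955 °C.
Cooling required: 17.1 − (10.955) = 6.145 °C.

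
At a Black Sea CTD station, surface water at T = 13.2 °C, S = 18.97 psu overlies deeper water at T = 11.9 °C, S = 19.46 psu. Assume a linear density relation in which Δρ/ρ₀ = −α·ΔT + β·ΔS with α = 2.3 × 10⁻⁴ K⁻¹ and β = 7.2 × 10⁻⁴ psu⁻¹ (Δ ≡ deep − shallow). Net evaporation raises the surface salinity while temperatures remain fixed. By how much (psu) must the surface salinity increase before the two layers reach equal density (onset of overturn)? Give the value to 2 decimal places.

0.91 psu

Neutral buoyancy requires −α(T_deep − T_surf) + β(S_deep − S_surf′) = 0.
S_surf′ = S_deep − (α/β)·ΔT = 19.46 − (2.3 × 10⁻⁴/7.2 × 10⁻⁴)·(-1.3) = 19.8753 psu.
Increase required: 19.8753 − 18.97 = 0.9053 psu.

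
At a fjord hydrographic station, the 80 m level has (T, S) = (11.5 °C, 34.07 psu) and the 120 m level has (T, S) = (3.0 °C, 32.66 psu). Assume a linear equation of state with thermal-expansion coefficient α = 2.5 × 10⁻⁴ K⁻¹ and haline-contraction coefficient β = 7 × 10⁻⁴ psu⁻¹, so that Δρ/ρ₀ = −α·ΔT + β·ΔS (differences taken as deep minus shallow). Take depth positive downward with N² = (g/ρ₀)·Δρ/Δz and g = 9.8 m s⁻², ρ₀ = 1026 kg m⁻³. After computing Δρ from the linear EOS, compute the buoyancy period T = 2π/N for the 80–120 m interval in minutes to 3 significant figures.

6.27 min

ΔT = -8.5 K, ΔS = -1.41 psu (deep − shallow).
Δρ/ρ₀ = −αΔT + βΔS = 2.125 × 10⁻³ − 9.87 × 10⁻⁴ = 1.138 × 10⁻³, so Δρ ≈ 1.168 kg m⁻³.
N² = (g/ρ₀)·Δρ/Δz = g·(Δρ/ρ₀)/Δz = 9.8 × 1.138 × 10⁻³ / 40 = 2.7881 × 10⁻⁴ s⁻².
N = √(2.7881 × 10⁻⁴) = 0.016698 rad s⁻¹ → T = 2π/N = 376.28 s = 6.2713 min ≈ 6.27 min.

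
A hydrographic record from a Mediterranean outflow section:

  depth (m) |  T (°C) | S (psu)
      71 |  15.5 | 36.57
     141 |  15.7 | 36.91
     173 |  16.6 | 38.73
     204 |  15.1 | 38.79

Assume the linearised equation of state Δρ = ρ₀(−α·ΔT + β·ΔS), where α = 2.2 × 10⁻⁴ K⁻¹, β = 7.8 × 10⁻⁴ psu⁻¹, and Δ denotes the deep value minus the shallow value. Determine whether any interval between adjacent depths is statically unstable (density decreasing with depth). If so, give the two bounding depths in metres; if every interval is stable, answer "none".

Evaluate Δρ/ρ₀ = −αΔT + βΔS across each adjacent pair:
  71–141 m: −αΔT+βΔS = −(2.2 × 10⁻⁴)(+0.2)+(7.8 × 10⁻⁴)(+0.34) = 2.2 × 10⁻⁴ → stable
  141–173 m: −αΔT+βΔS = −(2.2 × 10⁻⁴)(+0.9)+(7.8 × 10⁻⁴)(+1.82) = 1.2 × 10⁻³ → stable
  173–204 m: −αΔT+βΔS = −(2.2 × 10⁻⁴)(-1.5)+(7.8 × 10⁻⁴)(+0.06) = 3.8 × 10⁻⁴ → stable
Every interval has Δρ > 0: the column is stably stratified throughout.

none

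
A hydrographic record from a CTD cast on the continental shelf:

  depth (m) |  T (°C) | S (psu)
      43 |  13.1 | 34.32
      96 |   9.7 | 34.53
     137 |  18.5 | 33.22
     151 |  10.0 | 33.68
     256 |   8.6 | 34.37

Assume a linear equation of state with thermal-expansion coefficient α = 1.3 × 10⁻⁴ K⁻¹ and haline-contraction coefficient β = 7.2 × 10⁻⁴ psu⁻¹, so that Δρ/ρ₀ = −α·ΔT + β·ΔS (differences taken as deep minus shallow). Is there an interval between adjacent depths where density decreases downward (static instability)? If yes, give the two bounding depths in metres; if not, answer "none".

Evaluate Δρ/ρ₀ = −αΔT + βΔS across each adjacent pair:
  43–96 m: −αΔT+βΔS = −(1.3 × 10⁻⁴)(-3.4)+(7.2 × 10⁻⁴)(+0.21) = 5.9 × 10⁻⁴ → stable
  96–137 m: −αΔT+βΔS = −(1.3 × 10⁻⁴)(+8.8)+(7.2 × 10⁻⁴)(-1.31) = -2.1 × 10⁻³ → UNSTABLE
  137–151 m: −αΔT+βΔS = −(1.3 × 10⁻⁴)(-8.5)+(7.2 × 10⁻⁴)(+0.46) = 1.4 × 10⁻³ → stable
  151–256 m: −αΔT+βΔS = −(1.3 × 10⁻⁴)(-1.4)+(7.2 × 10⁻⁴)(+0.69) = 6.8 × 10⁻⁴ → stable
The 96–137 m interval has Δρ < 0: lighter water underlies denser water.

96–137 m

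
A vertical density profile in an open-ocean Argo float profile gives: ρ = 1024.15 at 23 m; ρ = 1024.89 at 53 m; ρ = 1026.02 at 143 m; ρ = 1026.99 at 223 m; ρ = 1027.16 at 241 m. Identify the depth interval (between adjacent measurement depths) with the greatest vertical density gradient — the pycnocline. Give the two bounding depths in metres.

23–53 m

Compute the density gradient over each adjacent pair:
  23–53 m: Δρ/Δz = 0.74/30 = 0.025 kg m⁻⁴
  53–143 m: Δρ/Δz = 1.13/90 = 0.013 kg m⁻⁴
  143–223 m: Δρ/Δz = 0.97/80 = 0.012 kg m⁻⁴
  223–241 m: Δρ/Δz = 0.17/18 = 9.4 × 10⁻³ kg m⁻⁴
The largest gradient is in the 23–53 m interval — the pycnocline.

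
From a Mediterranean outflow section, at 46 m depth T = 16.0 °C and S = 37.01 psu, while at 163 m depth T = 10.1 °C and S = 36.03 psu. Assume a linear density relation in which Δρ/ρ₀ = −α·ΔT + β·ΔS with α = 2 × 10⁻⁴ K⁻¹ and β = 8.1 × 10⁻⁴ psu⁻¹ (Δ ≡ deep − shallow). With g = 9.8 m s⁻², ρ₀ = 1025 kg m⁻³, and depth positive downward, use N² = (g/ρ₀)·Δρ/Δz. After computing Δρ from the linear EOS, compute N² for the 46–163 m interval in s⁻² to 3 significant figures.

ΔT = -5.9 K, ΔS = -0.98 psu (deep − shallow).
Δρ/ρ₀ = −αΔT + βΔS = 1.18 × 10⁻³ − 7.938 × 10⁻⁴ = 3.862 × 10⁻⁴, so Δρ ≈ 0.3959 kg m⁻³.
N² = (g/ρ₀)·Δρ/Δz = g·(Δρ/ρ₀)/Δz = 9.8 × 3.862 × 10⁻⁴ / 117 = 3.2348 × 10⁻⁵ s⁻² ≈ 3.23 × 10⁻⁵ s⁻².

3.23 × 10⁻⁵ s⁻²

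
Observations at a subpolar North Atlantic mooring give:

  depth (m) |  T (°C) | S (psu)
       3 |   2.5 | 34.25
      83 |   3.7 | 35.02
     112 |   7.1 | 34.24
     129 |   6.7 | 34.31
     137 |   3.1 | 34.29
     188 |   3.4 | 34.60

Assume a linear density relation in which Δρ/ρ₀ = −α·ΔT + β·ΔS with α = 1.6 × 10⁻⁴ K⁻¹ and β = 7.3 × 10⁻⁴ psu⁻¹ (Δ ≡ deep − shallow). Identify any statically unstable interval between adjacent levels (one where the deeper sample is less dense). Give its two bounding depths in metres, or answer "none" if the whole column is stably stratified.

83–112 m

Evaluate Δρ/ρ₀ = −αΔT + βΔS across each adjacent pair:
  3–83 m: −αΔT+βΔS = −(1.6 × 10⁻⁴)(+1.2)+(7.3 × 10⁻⁴)(+0.77) = 3.7 × 10⁻⁴ → stable
  83–112 m: −αΔT+βΔS = −(1.6 × 10⁻⁴)(+3.4)+(7.3 × 10⁻⁴)(-0.78) = -1.1 × 10⁻³ → UNSTABLE
  112–129 m: −αΔT+βΔS = −(1.6 × 10⁻⁴)(-0.4)+(7.3 × 10⁻⁴)(+0.07) = 1.2 × 10⁻⁴ → stable
  129–137 m: −αΔT+βΔS = −(1.6 × 10⁻⁴)(-3.6)+(7.3 × 10⁻⁴)(-0.02) = 5.6 × 10⁻⁴ → stable
  137–188 m: −αΔT+βΔS = −(1.6 × 10⁻⁴)(+0.3)+(7.3 × 10⁻⁴)(+0.31) = 1.8 × 10⁻⁴ → stable
The 83–112 m interval has Δρ < 0: lighter water underlies denser water.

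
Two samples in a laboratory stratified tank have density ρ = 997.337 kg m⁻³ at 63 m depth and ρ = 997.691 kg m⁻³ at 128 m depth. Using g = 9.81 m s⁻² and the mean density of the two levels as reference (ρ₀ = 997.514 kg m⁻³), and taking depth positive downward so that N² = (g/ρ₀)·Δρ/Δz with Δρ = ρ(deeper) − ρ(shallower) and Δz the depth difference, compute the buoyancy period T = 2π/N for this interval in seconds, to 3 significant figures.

859 s

Δρ = 997.691 − 997.337 = 0.354 kg m⁻³ over Δz = 128 − 63 = 65 m.
N² = (9.81/997.514) × (0.354/65) = 5.3560 × 10⁻⁵ s⁻².
N = √(5.3560 × 10⁻⁵) = 7.3185 × 10⁻³ rad s⁻¹, so T = 2π/N = 858.53 s ≈ 859 s.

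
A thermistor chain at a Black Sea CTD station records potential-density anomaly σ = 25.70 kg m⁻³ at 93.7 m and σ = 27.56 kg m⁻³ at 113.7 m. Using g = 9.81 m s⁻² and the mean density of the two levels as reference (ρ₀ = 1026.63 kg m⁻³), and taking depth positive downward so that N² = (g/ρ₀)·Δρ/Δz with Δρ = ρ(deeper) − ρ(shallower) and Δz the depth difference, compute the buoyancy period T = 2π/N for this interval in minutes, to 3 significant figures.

Δρ = 1027.56 − 1025.70 = 1.86 kg m⁻³ over Δz = 113.7 − 93.7 = 20 m.
N² = (9.81/1026.63) × (1.86/20) = 8.8866 × 10⁻⁴ s⁻².
N = √(8.8866 × 10⁻⁴) = 0.029810 rad s⁻¹, so T = 2π/N = 210.77 s = 3.5128 min ≈ 3.51 min.

3.51 min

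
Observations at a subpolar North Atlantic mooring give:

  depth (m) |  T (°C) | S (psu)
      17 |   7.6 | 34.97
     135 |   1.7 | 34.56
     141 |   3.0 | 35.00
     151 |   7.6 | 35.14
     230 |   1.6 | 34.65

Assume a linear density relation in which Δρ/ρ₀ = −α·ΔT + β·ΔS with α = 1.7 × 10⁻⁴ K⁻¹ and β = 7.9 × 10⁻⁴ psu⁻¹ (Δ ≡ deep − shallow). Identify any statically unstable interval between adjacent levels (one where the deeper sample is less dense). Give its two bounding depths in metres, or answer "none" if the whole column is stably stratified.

141–151 m

Evaluate Δρ/ρ₀ = −αΔT + βΔS across each adjacent pair:
  17–135 m: −αΔT+βΔS = −(1.7 × 10⁻⁴)(-5.9)+(7.9 × 10⁻⁴)(-0.41) = 6.8 × 10⁻⁴ → stable
  135–141 m: −αΔT+βΔS = −(1.7 × 10⁻⁴)(+1.3)+(7.9 × 10⁻⁴)(+0.44) = 1.3 × 10⁻⁴ → stable
  141–151 m: −αΔT+βΔS = −(1.7 × 10⁻⁴)(+4.6)+(7.9 × 10⁻⁴)(+0.14) = -6.7 × 10⁻⁴ → UNSTABLE
  151–230 m: −αΔT+βΔS = −(1.7 × 10⁻⁴)(-6.0)+(7.9 × 10⁻⁴)(-0.49) = 6.3 × 10⁻⁴ → stable
The 141–151 m interval has Δρ < 0: lighter water underlies denser water.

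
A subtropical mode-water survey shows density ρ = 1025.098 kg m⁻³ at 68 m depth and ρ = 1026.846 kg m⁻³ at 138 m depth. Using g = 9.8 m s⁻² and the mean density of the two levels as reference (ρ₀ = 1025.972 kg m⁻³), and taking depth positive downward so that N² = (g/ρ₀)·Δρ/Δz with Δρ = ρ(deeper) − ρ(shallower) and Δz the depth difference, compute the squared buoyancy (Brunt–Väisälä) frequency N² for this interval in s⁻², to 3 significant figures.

Δρ = 1026.846 − 1025.098 = 1.748 kg m⁻³ over Δz = 138 − 68 = 70 m.
N² = (9.8/1025.972) × (1.748/70) = 2.3853 × 10⁻⁴ s⁻² ≈ 2.39 × 10⁻⁴ s⁻².
A positive N² confirms static stability across the interval.

2.39 × 10⁻⁴ s⁻²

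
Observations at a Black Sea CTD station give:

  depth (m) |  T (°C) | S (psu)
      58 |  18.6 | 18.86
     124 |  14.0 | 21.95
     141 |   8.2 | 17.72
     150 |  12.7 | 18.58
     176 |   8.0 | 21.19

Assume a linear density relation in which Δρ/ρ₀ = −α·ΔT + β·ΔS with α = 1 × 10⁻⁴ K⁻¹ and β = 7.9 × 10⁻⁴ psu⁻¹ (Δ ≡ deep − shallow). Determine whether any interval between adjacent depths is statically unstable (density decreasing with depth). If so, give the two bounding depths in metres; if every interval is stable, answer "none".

Evaluate Δρ/ρ₀ = −αΔT + βΔS across each adjacent pair:
  58–124 m: −αΔT+βΔS = −(1 × 10⁻⁴)(-4.6)+(7.9 × 10⁻⁴)(+3.09) = 2.9 × 10⁻³ → stable
  124–141 m: −αΔT+βΔS = −(1 × 10⁻⁴)(-5.8)+(7.9 × 10⁻⁴)(-4.23) = -2.8 × 10⁻³ → UNSTABLE
  141–150 m: −αΔT+βΔS = −(1 × 10⁻⁴)(+4.5)+(7.9 × 10⁻⁴)(+0.86) = 2.3 × 10⁻⁴ → stable
  150–176 m: −αΔT+βΔS = −(1 × 10⁻⁴)(-4.7)+(7.9 × 10⁻⁴)(+2.61) = 2.5 × 10⁻³ → stable
The 124–141 m interval has Δρ < 0: lighter water underlies denser water.

124–141 m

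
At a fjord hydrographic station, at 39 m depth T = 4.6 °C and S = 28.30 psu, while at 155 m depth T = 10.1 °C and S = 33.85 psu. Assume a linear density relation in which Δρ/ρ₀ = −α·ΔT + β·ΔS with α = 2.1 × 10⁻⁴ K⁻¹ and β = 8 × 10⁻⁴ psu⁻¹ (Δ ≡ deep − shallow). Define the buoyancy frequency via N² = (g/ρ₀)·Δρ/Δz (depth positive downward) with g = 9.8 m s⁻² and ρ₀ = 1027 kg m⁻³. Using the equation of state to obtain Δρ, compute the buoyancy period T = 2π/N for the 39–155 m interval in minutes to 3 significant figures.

6.29 min

ΔT = +5.5 K, ΔS = +5.55 psu (deep − shallow).
Δρ/ρ₀ = −αΔT + βΔS = -1.155 × 10⁻³ + 4.44 × 10⁻³ = 3.285 × 10⁻³, so Δρ ≈ 3.374 kg m⁻³.
N² = (g/ρ₀)·Δρ/Δz = g·(Δρ/ρ₀)/Δz = 9.8 × 3.285 × 10⁻³ / 116 = 2.7753 × 10⁻⁴ s⁻².
N = √(2.7753 × 10⁻⁴) = 0.016659 rad s⁻¹ → T = 2π/N = 377.16 s = 6.2860 min ≈ 6.29 min.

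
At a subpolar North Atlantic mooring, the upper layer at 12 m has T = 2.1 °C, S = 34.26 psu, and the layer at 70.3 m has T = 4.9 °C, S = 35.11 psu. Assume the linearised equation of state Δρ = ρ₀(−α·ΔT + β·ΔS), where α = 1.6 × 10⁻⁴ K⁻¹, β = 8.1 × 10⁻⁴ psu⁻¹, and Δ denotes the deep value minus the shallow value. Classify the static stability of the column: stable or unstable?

ΔT = 4.9 − 2.1 = +2.8 K and ΔS = 35.11 − 34.26 = +0.85 psu (deep − shallow).
−αΔT = -4.48 × 10⁻⁴; βΔS = 6.885 × 10⁻⁴; sum Δρ/ρ₀ = 2.405 × 10⁻⁴.
Δρ/ρ₀ > 0, so Δρ > 0: deeper water is denser → statically stable.

stable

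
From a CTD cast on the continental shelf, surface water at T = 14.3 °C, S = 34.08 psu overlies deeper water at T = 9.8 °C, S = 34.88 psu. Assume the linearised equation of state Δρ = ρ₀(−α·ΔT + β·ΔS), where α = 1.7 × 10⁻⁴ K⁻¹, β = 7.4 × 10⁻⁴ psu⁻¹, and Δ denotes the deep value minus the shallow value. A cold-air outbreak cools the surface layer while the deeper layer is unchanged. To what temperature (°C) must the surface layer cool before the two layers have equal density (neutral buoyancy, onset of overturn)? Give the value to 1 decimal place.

Neutral buoyancy requires Δρ = 0, i.e. −α(T_deep − T_surf′) + β(S_deep − S_surf) = 0.
T_surf′ = T_deep − (β/α)·ΔS = 9.8 − (7.4 × 10⁻⁴/1.7 × 10⁻⁴)·(+0.80) = 6.318 °C.
Cooling required: 14.3 − (6.318) = 7.982 °C.

6.3 °C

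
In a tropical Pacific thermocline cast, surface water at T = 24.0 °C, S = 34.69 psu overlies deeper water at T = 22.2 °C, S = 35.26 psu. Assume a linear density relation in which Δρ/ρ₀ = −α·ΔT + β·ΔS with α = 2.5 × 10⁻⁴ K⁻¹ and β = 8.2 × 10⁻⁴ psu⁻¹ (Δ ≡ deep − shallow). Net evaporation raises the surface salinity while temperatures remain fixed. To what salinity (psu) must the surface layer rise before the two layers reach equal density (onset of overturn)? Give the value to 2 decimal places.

Neutral buoyancy requires −α(T_deep − T_surf) + β(S_deep − S_surf′) = 0.
S_surf′ = S_deep − (α/β)·ΔT = 35.26 − (2.5 × 10⁻⁴/8.2 × 10⁻⁴)·(-1.8) = 35.8088 psu.
Increase required: 35.8088 − 34.69 = 1.1188 psu.

35.81 psu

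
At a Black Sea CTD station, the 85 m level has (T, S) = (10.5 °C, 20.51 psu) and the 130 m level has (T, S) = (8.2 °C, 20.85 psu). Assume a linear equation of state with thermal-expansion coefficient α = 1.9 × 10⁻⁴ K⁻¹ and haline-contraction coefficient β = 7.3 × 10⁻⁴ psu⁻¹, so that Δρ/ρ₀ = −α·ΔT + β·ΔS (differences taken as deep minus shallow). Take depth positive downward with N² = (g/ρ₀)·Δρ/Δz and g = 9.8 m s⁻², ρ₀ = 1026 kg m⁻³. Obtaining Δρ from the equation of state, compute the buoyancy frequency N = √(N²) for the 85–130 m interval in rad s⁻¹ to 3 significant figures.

0.0122 rad s⁻¹

ΔT = -2.3 K, ΔS = +0.34 psu (deep − shallow).
Δρ/ρ₀ = −αΔT + βΔS = 4.37 × 10⁻⁴ + 2.482 × 10⁻⁴ = 6.852 × 10⁻⁴, so Δρ ≈ 0.7030 kg m⁻³.
N² = (g/ρ₀)·Δρ/Δz = g·(Δρ/ρ₀)/Δz = 9.8 × 6.852 × 10⁻⁴ / 45 = 1.4922 × 10⁻⁴ s⁻².
N = √(1.4922 × 10⁻⁴) = 0.012216 rad s⁻¹ ≈ 0.0122 rad s⁻¹.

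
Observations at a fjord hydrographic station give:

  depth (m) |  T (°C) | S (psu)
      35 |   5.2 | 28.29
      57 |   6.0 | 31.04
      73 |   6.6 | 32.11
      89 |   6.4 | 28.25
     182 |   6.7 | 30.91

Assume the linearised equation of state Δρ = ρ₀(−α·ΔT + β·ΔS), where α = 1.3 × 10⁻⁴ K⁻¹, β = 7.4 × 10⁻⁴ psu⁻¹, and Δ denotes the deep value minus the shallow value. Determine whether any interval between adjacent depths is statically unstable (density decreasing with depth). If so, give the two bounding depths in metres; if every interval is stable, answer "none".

Evaluate Δρ/ρ₀ = −αΔT + βΔS across each adjacent pair:
  35–57 m: −αΔT+βΔS = −(1.3 × 10⁻⁴)(+0.8)+(7.4 × 10⁻⁴)(+2.75) = 1.9 × 10⁻³ → stable
  57–73 m: −αΔT+βΔS = −(1.3 × 10⁻⁴)(+0.6)+(7.4 × 10⁻⁴)(+1.07) = 7.1 × 10⁻⁴ → stable
  73–89 m: −αΔT+βΔS = −(1.3 × 10⁻⁴)(-0.2)+(7.4 × 10⁻⁴)(-3.86) = -2.8 × 10⁻³ → UNSTABLE
  89–182 m: −αΔT+βΔS = −(1.3 × 10⁻⁴)(+0.3)+(7.4 × 10⁻⁴)(+2.66) = 1.9 × 10⁻³ → stable
The 73–89 m interval has Δρ < 0: lighter water underlies denser water.

73–89 m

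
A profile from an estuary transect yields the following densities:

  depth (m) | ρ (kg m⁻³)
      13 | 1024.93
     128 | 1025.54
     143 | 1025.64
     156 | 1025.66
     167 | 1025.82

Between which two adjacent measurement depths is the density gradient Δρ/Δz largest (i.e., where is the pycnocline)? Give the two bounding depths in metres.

Compute the density gradient over each adjacent pair:
  13–128 m: Δρ/Δz = 0.61/115 = 5.3 × 10⁻³ kg m⁻⁴
  128–143 m: Δρ/Δz = 0.10/15 = 6.7 × 10⁻³ kg m⁻⁴
  143–156 m: Δρ/Δz = 0.02/13 = 1.5 × 10⁻³ kg m⁻⁴
  156–167 m: Δρ/Δz = 0.16/11 = 0.015 kg m⁻⁴
The largest gradient is in the 156–167 m interval — the pycnocline.

156–167 m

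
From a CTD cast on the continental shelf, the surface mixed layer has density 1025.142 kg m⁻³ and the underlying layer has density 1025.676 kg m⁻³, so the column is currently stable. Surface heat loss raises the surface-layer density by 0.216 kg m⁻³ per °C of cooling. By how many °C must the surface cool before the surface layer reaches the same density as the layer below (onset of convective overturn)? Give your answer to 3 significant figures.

Density deficit of the surface layer: 1025.676 − 1025.142 = 0.534 kg m⁻³.
Required change = 0.534 / 0.216 = 2.47 °C.

2.47 °C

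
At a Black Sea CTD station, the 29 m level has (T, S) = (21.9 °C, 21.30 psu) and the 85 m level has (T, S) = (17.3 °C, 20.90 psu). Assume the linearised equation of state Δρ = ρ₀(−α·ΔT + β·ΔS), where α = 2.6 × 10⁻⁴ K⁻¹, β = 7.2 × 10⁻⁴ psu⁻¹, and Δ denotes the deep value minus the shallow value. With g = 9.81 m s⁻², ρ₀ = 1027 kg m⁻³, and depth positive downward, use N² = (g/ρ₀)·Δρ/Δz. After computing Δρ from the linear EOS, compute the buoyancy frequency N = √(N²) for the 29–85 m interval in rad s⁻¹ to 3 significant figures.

0.0126 rad s⁻¹

ΔT = -4.6 K, ΔS = -0.40 psu (deep − shallow).
Δρ/ρ₀ = −αΔT + βΔS = 1.196 × 10⁻³ − 2.88 × 10⁻⁴ = 9.08 × 10⁻⁴, so Δρ ≈ 0.9325 kg m⁻³.
N² = (g/ρ₀)·Δρ/Δz = g·(Δρ/ρ₀)/Δz = 9.81 × 9.08 × 10⁻⁴ / 56 = 1.5906 × 10⁻⁴ s⁻².
N = √(1.5906 × 10⁻⁴) = 0.012612 rad s⁻¹ ≈ 0.0126 rad s⁻¹.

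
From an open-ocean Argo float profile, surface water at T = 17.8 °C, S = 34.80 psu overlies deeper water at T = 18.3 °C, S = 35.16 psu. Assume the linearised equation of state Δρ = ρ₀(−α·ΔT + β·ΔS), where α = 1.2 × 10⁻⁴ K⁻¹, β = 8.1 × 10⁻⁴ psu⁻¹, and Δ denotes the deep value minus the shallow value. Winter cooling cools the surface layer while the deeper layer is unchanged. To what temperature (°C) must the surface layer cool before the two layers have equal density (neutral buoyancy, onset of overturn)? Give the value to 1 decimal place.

Neutral buoyancy requires Δρ = 0, i.e. −α(T_deep − T_surf′) + β(S_deep − S_surf) = 0.
T_surf′ = T_deep − (β/α)·ΔS = 18.3 − (8.1 × 10⁻⁴/1.2 × 10⁻⁴)·(+0.36) = 15.870 °C.
Cooling required: 17.8 − (15.870) = 1.930 °C.

15.9 °C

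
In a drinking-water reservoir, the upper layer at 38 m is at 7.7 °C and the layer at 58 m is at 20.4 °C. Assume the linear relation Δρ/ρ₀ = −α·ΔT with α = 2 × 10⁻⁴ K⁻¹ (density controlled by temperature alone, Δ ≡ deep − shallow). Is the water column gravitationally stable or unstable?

ΔT = 20.4 − 7.7 = +12.7 K, so Δρ/ρ₀ = −αΔT = -2.54 × 10⁻³.
Δρ/ρ₀ < 0, so Δρ < 0: deeper water is lighter → statically unstable; the column would overturn.

unstable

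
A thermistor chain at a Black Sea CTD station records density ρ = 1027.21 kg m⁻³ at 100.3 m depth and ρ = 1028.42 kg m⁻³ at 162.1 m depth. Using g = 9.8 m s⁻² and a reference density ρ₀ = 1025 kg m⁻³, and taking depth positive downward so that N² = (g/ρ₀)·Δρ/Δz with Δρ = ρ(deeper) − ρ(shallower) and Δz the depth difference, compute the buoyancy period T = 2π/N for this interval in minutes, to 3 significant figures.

Δρ = 1028.42 − 1027.21 = 1.21 kg m⁻³ over Δz = 162.1 − 100.3 = 61.8 m.
N² = (9.8/1025) × (1.21/61.8) = 1.8720 × 10⁻⁴ s⁻².
N = √(1.8720 × 10⁻⁴) = 0.013682 rad s⁻¹, so T = 2π/N = 459.23 s = 7.6538 min ≈ 7.65 min.

7.65 min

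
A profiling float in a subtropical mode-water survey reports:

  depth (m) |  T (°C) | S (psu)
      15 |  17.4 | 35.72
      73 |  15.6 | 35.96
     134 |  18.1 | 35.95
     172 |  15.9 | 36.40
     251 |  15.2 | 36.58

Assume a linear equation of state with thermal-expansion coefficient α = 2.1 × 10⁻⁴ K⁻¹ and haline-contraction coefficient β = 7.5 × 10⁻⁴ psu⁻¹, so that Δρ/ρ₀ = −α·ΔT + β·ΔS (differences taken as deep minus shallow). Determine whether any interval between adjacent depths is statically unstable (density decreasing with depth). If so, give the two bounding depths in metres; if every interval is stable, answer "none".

Evaluate Δρ/ρ₀ = −αΔT + βΔS across each adjacent pair:
  15–73 m: −αΔT+βΔS = −(2.1 × 10⁻⁴)(-1.8)+(7.5 × 10⁻⁴)(+0.24) = 5.6 × 10⁻⁴ → stable
  73–134 m: −αΔT+βΔS = −(2.1 × 10⁻⁴)(+2.5)+(7.5 × 10⁻⁴)(-0.01) = -5.3 × 10⁻⁴ → UNSTABLE
  134–172 m: −αΔT+βΔS = −(2.1 × 10⁻⁴)(-2.2)+(7.5 × 10⁻⁴)(+0.45) = 8.0 × 10⁻⁴ → stable
  172–251 m: −αΔT+βΔS = −(2.1 × 10⁻⁴)(-0.7)+(7.5 × 10⁻⁴)(+0.18) = 2.8 × 10⁻⁴ → stable
The 73–134 m interval has Δρ < 0: lighter water underlies denser water.

73–134 m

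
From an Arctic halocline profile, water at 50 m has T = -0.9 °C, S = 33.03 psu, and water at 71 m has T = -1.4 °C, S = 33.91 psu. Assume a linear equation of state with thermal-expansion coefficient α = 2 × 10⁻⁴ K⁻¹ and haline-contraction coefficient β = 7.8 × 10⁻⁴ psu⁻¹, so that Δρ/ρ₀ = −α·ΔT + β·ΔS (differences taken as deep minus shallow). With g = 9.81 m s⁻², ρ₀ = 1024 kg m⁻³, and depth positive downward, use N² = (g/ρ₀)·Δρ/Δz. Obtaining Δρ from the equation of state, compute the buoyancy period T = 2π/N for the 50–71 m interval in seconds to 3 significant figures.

328 s

ΔT = -0.5 K, ΔS = +0.88 psu (deep − shallow).
Δρ/ρ₀ = −αΔT + βΔS = 1.00 × 10⁻⁴ + 6.864 × 10⁻⁴ = 7.864 × 10⁻⁴, so Δρ ≈ 0.8053 kg m⁻³.
N² = (g/ρ₀)·Δρ/Δz = g·(Δρ/ρ₀)/Δz = 9.81 × 7.864 × 10⁻⁴ / 21 = 3.6736 × 10⁻⁴ s⁻².
N = √(3.6736 × 10⁻⁴) = 0.019167 rad s⁻¹ → T = 2π/N = 327.81 s ≈ 328 s.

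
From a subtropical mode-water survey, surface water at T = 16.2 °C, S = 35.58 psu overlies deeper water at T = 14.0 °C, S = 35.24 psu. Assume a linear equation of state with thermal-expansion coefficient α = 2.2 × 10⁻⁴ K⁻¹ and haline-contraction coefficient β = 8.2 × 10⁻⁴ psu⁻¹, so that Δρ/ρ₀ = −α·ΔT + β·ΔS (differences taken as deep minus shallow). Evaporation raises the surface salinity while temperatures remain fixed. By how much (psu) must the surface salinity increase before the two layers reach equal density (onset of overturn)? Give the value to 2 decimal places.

0.25 psu

Neutral buoyancy requires −α(T_deep − T_surf) + β(S_deep − S_surf′) = 0.
S_surf′ = S_deep − (α/β)·ΔT = 35.24 − (2.2 × 10⁻⁴/8.2 × 10⁻⁴)·(-2.2) = 35.8302 psu.
Increase required: 35.8302 − 35.58 = 0.2502 psu.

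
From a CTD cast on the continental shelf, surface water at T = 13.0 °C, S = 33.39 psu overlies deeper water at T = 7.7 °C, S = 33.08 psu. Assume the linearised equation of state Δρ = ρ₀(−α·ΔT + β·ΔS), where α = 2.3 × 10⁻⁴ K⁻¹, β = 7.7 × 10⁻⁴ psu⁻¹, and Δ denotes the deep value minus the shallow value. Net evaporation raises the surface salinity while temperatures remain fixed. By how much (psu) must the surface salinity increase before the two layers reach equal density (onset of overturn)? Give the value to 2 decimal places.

1.27 psu

Neutral buoyancy requires −α(T_deep − T_surf) + β(S_deep − S_surf′) = 0.
S_surf′ = S_deep − (α/β)·ΔT = 33.08 − (2.3 × 10⁻⁴/7.7 × 10⁻⁴)·(-5.3) = 34.6631 psu.
Increase required: 34.6631 − 33.39 = 1.2731 psu.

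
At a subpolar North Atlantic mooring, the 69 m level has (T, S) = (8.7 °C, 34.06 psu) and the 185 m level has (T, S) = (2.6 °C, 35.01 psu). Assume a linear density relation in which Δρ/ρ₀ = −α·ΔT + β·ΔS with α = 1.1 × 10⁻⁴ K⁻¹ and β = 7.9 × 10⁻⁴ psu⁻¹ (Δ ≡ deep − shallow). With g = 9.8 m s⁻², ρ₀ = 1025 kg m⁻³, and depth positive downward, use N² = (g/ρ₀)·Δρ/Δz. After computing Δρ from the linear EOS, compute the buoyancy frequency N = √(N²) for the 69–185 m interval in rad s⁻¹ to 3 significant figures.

0.0110 rad s⁻¹

ΔT = -6.1 K, ΔS = +0.95 psu (deep − shallow).
Δρ/ρ₀ = −αΔT + βΔS = 6.71 × 10⁻⁴ + 7.505 × 10⁻⁴ = 1.4215 × 10⁻³, so Δρ ≈ 1.457 kg m⁻³.
N² = (g/ρ₀)·Δρ/Δz = g·(Δρ/ρ₀)/Δz = 9.8 × 1.4215 × 10⁻³ / 116 = 1.2009 × 10⁻⁴ s⁻².
N = √(1.2009 × 10⁻⁴) = 0.010959 rad s⁻¹ ≈ 0.0110 rad s⁻¹.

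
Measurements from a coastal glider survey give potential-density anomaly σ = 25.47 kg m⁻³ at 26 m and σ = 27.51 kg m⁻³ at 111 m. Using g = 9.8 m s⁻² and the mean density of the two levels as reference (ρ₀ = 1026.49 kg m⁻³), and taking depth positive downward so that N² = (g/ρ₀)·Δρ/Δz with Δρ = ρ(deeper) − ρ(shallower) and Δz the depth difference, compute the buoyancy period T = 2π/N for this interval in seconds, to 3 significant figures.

Δρ = 1027.51 − 1025.47 = 2.04 kg m⁻³ over Δz = 111 − 26 = 85 m.
N² = (9.8/1026.49) × (2.04/85) = 2.2913 × 10⁻⁴ s⁻².
N = √(2.2913 × 10⁻⁴) = 0.015137 rad s⁻¹, so T = 2π/N = 415.09 s ≈ 415 s.
Since Δρ > 0 the layer is stably stratified.

415 s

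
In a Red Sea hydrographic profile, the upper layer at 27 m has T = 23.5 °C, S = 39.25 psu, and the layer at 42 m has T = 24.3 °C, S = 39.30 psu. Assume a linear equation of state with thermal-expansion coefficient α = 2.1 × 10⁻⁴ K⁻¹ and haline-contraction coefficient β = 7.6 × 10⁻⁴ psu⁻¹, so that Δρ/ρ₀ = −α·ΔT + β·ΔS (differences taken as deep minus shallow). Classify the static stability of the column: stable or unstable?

ΔT = 24.3 − 23.5 = +0.8 K and ΔS = 39.30 − 39.25 = +0.05 psu (deep − shallow).
−αΔT = -1.68 × 10⁻⁴; βΔS = 3.80 × 10⁻⁵; sum Δρ/ρ₀ = -1.30 × 10⁻⁴.
Δρ/ρ₀ < 0, so Δρ < 0: deeper water is lighter → statically unstable; the column would overturn.

unstable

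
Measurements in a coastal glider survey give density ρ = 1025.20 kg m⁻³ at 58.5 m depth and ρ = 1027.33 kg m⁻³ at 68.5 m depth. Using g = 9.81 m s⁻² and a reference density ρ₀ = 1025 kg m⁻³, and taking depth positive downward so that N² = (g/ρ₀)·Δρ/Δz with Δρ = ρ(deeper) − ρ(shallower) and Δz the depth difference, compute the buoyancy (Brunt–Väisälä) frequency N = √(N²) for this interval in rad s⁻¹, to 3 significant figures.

0.0452 rad s⁻¹

Δρ = 1027.33 − 1025.20 = 2.13 kg m⁻³ over Δz = 68.5 − 58.5 = 10 m.
N² = (9.81/1025) × (2.13/10) = 2.0386 × 10⁻³ s⁻².
N = √(2.0386 × 10⁻³) = 0.045151 rad s⁻¹ ≈ 0.0452 rad s⁻¹.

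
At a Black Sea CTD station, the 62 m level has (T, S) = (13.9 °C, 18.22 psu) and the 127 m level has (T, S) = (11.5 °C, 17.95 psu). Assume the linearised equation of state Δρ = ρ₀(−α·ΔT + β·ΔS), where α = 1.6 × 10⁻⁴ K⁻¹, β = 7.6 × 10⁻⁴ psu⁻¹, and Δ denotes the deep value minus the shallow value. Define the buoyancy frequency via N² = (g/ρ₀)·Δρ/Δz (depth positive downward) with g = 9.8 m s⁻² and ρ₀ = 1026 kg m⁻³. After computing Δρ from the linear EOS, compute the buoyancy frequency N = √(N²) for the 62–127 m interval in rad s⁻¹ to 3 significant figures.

5.19 × 10⁻³ rad s⁻¹

ΔT = -2.4 K, ΔS = -0.27 psu (deep − shallow).
Δρ/ρ₀ = −αΔT + βΔS = 3.84 × 10⁻⁴ − 2.052 × 10⁻⁴ = 1.788 × 10⁻⁴, so Δρ ≈ 0.1834 kg m⁻³.
N² = (g/ρ₀)·Δρ/Δz = g·(Δρ/ρ₀)/Δz = 9.8 × 1.788 × 10⁻⁴ / 65 = 2.6958 × 10⁻⁵ s⁻².
N = √(2.6958 × 10⁻⁵) = 5.1921 × 10⁻³ rad s⁻¹ ≈ 5.19 × 10⁻³ rad s⁻¹.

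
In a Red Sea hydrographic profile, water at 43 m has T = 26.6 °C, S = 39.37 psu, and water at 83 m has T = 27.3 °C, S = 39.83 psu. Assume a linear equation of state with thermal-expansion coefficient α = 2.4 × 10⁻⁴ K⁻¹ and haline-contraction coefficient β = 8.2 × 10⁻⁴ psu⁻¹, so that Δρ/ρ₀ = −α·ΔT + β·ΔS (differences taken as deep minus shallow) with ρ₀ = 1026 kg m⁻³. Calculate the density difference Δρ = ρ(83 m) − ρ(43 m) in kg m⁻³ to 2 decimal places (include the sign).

ΔT = +0.7 K, ΔS = +0.46 psu (deep − shallow).
Δρ/ρ₀ = −(2.4 × 10⁻⁴)(+0.7) + (8.2 × 10⁻⁴)(+0.46) = 2.092 × 10⁻⁴.
Δρ = 1026 × (2.092 × 10⁻⁴) = +0.21 kg m⁻³.
Positive Δρ: denser below, stable.

+0.21 kg m⁻³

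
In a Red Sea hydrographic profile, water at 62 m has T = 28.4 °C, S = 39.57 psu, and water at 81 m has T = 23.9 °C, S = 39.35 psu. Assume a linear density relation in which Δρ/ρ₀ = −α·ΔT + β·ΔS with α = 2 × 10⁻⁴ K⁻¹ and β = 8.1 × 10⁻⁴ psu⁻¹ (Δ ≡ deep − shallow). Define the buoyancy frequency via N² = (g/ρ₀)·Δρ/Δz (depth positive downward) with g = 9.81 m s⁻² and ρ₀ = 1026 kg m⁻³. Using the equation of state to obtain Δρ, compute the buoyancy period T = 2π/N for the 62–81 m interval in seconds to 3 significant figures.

325 s

ΔT = -4.5 K, ΔS = -0.22 psu (deep − shallow).
Δρ/ρ₀ = −αΔT + βΔS = 9.00 × 10⁻⁴ − 1.782 × 10⁻⁴ = 7.218 × 10⁻⁴, so Δρ ≈ 0.7406 kg m⁻³.
N² = (g/ρ₀)·Δρ/Δz = g·(Δρ/ρ₀)/Δz = 9.81 × 7.218 × 10⁻⁴ / 19 = 3.7268 × 10⁻⁴ s⁻².
N = √(3.7268 × 10⁻⁴) = 0.019305 rad s⁻¹ → T = 2π/N = 325.47 s ≈ 325 s.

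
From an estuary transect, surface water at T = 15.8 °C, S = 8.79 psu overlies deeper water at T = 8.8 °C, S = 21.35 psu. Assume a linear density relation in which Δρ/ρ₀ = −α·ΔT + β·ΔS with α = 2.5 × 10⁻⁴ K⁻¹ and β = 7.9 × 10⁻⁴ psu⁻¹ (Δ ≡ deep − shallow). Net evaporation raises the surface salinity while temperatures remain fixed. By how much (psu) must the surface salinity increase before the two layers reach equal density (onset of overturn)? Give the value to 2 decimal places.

14.78 psu

Neutral buoyancy requires −α(T_deep − T_surf) + β(S_deep − S_surf′) = 0.
S_surf′ = S_deep − (α/β)·ΔT = 21.35 − (2.5 × 10⁻⁴/7.9 × 10⁻⁴)·(-7.0) = 23.5652 psu.
Increase required: 23.5652 − 8.79 = 14.7752 psu.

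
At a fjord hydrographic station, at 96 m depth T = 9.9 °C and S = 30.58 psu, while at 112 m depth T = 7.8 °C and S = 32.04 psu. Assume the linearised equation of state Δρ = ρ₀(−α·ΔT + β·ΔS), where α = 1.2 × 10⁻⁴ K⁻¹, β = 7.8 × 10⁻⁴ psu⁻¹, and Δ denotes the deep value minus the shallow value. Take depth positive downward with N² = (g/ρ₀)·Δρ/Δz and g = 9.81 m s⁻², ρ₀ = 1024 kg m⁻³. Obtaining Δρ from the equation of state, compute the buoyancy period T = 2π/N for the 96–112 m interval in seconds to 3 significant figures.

ΔT = -2.1 K, ΔS = +1.46 psu (deep − shallow).
Δρ/ρ₀ = −αΔT + βΔS = 2.52 × 10⁻⁴ + 1.1388 × 10⁻³ = 1.3908 × 10⁻³, so Δρ ≈ 1.424 kg m⁻³.
N² = (g/ρ₀)·Δρ/Δz = g·(Δρ/ρ₀)/Δz = 9.81 × 1.3908 × 10⁻³ / 16 = 8.5273 × 10⁻⁴ s⁻².
N = √(8.5273 × 10⁻⁴) = 0.029202 rad s⁻¹ → T = 2π/N = 215.16 s ≈ 215 s.

215 s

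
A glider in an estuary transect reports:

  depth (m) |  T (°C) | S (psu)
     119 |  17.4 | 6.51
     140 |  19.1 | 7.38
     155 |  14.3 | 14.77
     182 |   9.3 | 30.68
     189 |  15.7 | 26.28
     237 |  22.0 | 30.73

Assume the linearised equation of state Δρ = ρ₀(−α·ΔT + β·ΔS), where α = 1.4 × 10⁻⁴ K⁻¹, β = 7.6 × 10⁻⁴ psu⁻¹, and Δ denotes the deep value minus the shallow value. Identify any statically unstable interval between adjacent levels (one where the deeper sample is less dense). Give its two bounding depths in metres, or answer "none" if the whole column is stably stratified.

182–189 m

Evaluate Δρ/ρ₀ = −αΔT + βΔS across each adjacent pair:
  119–140 m: −αΔT+βΔS = −(1.4 × 10⁻⁴)(+1.7)+(7.6 × 10⁻⁴)(+0.87) = 4.2 × 10⁻⁴ → stable
  140–155 m: −αΔT+βΔS = −(1.4 × 10⁻⁴)(-4.8)+(7.6 × 10⁻⁴)(+7.39) = 6.3 × 10⁻³ → stable
  155–182 m: −αΔT+βΔS = −(1.4 × 10⁻⁴)(-5.0)+(7.6 × 10⁻⁴)(+15.91) = 0.013 → stable
  182–189 m: −αΔT+βΔS = −(1.4 × 10⁻⁴)(+6.4)+(7.6 × 10⁻⁴)(-4.40) = -4.2 × 10⁻³ → UNSTABLE
  189–237 m: −αΔT+βΔS = −(1.4 × 10⁻⁴)(+6.3)+(7.6 × 10⁻⁴)(+4.45) = 2.5 × 10⁻³ → stable
The 182–189 m interval has Δρ < 0: lighter water underlies denser water.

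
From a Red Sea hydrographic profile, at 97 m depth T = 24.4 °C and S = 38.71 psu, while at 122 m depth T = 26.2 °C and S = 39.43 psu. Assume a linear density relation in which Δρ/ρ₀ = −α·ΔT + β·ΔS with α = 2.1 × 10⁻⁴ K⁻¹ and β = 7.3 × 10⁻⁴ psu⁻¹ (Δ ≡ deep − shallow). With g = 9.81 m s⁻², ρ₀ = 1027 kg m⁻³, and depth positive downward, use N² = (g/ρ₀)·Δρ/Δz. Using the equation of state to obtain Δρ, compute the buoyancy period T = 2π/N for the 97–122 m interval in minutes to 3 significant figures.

ΔT = +1.8 K, ΔS = +0.72 psu (deep − shallow).
Δρ/ρ₀ = −αΔT + βΔS = -3.78 × 10⁻⁴ + 5.256 × 10⁻⁴ = 1.476 × 10⁻⁴, so Δρ ≈ 0.1516 kg m⁻³.
N² = (g/ρ₀)·Δρ/Δz = g·(Δρ/ρ₀)/Δz = 9.81 × 1.476 × 10⁻⁴ / 25 = 5.7918 × 10⁻⁵ s⁻².
N = √(5.7918 × 10⁻⁵) = 7.6104 × 10⁻³ rad s⁻¹ → T = 2π/N = 825.61 s = 13.760 min ≈ 13.8 min.

13.8 min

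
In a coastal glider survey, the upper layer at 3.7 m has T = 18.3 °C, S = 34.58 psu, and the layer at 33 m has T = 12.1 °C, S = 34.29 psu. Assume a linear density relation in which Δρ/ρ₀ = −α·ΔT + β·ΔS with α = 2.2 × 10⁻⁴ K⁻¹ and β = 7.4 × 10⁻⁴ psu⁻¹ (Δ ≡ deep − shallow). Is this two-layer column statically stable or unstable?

ΔT = 12.1 − 18.3 = -6.2 K and ΔS = 34.29 − 34.58 = -0.29 psu (deep − shallow).
−αΔT = 1.364 × 10⁻³; βΔS = -2.146 × 10⁻⁴; sum Δρ/ρ₀ = 1.1494 × 10⁻³.
Δρ/ρ₀ > 0, so Δρ > 0: deeper water is denser → statically stable.

stable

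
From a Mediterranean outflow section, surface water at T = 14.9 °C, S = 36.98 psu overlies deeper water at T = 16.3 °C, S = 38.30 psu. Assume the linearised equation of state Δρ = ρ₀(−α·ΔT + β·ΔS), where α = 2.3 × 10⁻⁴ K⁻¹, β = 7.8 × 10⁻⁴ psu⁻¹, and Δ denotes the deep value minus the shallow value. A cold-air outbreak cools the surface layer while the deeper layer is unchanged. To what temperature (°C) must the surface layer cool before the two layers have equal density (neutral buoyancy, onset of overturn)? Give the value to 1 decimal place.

11.8 °C

Neutral buoyancy requires Δρ = 0, i.e. −α(T_deep − T_surf′) + β(S_deep − S_surf) = 0.
T_surf′ = T_deep − (β/α)·ΔS = 16.3 − (7.8 × 10⁻⁴/2.3 × 10⁻⁴)·(+1.32) = 11.823 °C.
Cooling required: 14.9 − (11.823) = 3.077 °C.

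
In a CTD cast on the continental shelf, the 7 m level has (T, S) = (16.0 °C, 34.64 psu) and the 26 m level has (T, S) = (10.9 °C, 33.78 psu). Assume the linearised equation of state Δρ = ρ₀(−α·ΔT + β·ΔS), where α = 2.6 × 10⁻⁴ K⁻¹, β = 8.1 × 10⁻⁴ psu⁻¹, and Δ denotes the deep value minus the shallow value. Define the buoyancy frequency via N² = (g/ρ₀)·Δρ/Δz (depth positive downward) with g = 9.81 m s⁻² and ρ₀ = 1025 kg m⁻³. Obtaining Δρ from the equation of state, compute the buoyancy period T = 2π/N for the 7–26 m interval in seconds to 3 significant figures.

349 s

ΔT = -5.1 K, ΔS = -0.86 psu (deep − shallow).
Δρ/ρ₀ = −αΔT + βΔS = 1.326 × 10⁻³ − 6.966 × 10⁻⁴ = 6.294 × 10⁻⁴, so Δρ ≈ 0.6451 kg m⁻³.
N² = (g/ρ₀)·Δρ/Δz = g·(Δρ/ρ₀)/Δz = 9.81 × 6.294 × 10⁻⁴ / 19 = 3.2497 × 10⁻⁴ s⁻².
N = √(3.2497 × 10⁻⁴) = 0.018027 rad s⁻¹ → T = 2π/N = 348.54 s ≈ 349 s.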